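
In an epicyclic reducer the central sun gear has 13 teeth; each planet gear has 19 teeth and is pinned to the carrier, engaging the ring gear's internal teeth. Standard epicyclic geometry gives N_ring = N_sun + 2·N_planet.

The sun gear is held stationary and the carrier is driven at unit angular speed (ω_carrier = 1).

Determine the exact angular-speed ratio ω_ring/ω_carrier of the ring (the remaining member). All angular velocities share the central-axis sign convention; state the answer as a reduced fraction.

64/51

N_ring = 13 + 2·19 = 51
13(ω_s−ω_c) = −51(ω_r−ω_c),  ω_s=0, ω_c=1
ω_r = 1 − (13/51)(0−1) = 64/51
ω_r/ω_c = 64/51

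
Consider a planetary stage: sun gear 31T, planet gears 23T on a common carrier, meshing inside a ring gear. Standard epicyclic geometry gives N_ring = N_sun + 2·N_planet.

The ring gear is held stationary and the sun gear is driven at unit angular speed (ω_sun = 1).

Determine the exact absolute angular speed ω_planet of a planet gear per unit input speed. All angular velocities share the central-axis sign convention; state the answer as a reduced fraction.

-31/46

N_ring = 31 + 2·23 = 77
31(ω_s−ω_c) = −77(ω_r−ω_c),  ω_r=0, ω_s=1
31(1−ω_c) = −77(0−ω_c)  ⇒  108ω_c = 31  ⇒  ω_c = 31/108
sun–planet: 31·(1−31/108) = −23·(ω_p−ω_c)  ⇒  ω_p−ω_c = −(31/23)·(77/108) = -2387/2484
ω_p = 31/108 − 2387/2484 = -31/46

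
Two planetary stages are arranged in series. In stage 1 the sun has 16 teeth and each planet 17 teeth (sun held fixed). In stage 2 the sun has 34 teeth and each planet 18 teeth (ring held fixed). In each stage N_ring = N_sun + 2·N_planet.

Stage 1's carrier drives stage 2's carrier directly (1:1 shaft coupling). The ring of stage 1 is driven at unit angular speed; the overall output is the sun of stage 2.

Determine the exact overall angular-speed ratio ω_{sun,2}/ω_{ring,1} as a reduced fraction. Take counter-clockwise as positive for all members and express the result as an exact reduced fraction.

Stage 1: N_ring = 16 + 2·17 = 50
Stage 1: 16(ω_s−ω_c) = −50(ω_r−ω_c),  ω_s=0, ω_r=1
Stage 1: 16(0−ω_c) = −50(1−ω_c)  ⇒  66ω_c = 50  ⇒  ω_c = 25/33
  ⇒ ω_c¹/ω_r¹ = 25/33
Stage 2: N_ring = 34 + 2·18 = 70
Stage 2: 34(ω_s−ω_c) = −70(ω_r−ω_c),  ω_r=0, ω_c=1
Stage 2: ω_s = 1 − (70/34)(0−1) = 52/17
  ⇒ ω_s²/ω_c² = 52/17
Coupling ω_c² = ω_c¹ ⇒ overall = 25/33 × 52/17 = 1300/561

1300/561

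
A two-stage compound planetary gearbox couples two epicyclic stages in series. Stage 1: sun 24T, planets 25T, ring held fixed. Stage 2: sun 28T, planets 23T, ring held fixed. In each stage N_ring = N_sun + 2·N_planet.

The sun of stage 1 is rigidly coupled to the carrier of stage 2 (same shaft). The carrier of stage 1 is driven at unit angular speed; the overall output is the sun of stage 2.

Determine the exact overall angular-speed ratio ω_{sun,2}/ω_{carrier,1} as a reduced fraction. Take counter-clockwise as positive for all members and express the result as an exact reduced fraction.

119/8

Stage 1: N_ring = 24 + 2·25 = 74
Stage 1: 24(ω_s−ω_c) = −74(ω_r−ω_c),  ω_r=0, ω_c=1
Stage 1: ω_s = 1 − (74/24)(0−1) = 49/12
  ⇒ ω_s¹/ω_c¹ = 49/12
Stage 2: N_ring = 28 + 2·23 = 74
Stage 2: 28(ω_s−ω_c) = −74(ω_r−ω_c),  ω_r=0, ω_c=1
Stage 2: ω_s = 1 − (74/28)(0−1) = 51/14
  ⇒ ω_s²/ω_c² = 51/14
Coupling ω_c² = ω_s¹ ⇒ overall = 49/12 × 51/14 = 119/8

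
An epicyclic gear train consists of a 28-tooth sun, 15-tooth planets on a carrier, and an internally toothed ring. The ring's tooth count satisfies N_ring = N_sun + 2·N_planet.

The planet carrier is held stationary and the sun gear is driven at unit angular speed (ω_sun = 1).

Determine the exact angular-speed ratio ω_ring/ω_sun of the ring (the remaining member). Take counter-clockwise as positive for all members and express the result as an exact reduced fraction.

N_ring = 28 + 2·15 = 58
28(ω_s−ω_c) = −58(ω_r−ω_c),  ω_c=0, ω_s=1
ω_r = 0 − (28/58)(1−0) = -14/29
ω_r/ω_s = -14/29

-14/29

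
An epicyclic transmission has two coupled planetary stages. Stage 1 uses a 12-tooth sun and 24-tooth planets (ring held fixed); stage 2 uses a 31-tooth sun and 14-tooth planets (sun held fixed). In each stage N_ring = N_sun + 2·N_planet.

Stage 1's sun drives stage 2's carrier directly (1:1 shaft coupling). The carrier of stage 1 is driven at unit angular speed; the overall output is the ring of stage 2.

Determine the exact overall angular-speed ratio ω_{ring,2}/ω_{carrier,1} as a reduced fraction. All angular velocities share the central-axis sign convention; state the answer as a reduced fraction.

Stage 1: N_ring = 12 + 2·24 = 60
Stage 1: 12(ω_s−ω_c) = −60(ω_r−ω_c),  ω_r=0, ω_c=1
Stage 1: ω_s = 1 − (60/12)(0−1) = 6
  ⇒ ω_s¹/ω_c¹ = 6
Stage 2: N_ring = 31 + 2·14 = 59
Stage 2: 31(ω_s−ω_c) = −59(ω_r−ω_c),  ω_s=0, ω_c=1
Stage 2: ω_r = 1 − (31/59)(0−1) = 90/59
  ⇒ ω_r²/ω_c² = 90/59
Coupling ω_c² = ω_s¹ ⇒ overall = 6 × 90/59 = 540/59

540/59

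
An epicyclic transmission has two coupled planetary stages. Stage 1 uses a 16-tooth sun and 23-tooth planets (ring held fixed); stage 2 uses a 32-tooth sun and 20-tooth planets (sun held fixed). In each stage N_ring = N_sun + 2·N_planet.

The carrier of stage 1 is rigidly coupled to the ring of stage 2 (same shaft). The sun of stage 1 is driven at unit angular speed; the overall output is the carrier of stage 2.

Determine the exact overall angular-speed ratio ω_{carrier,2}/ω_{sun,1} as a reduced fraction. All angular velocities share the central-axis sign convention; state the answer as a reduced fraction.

Stage 1: N_ring = 16 + 2·23 = 62
Stage 1: 16(ω_s−ω_c) = −62(ω_r−ω_c),  ω_r=0, ω_s=1
Stage 1: 16(1−ω_c) = −62(0−ω_c)  ⇒  78ω_c = 16  ⇒  ω_c = 8/39
  ⇒ ω_c¹/ω_s¹ = 8/39
Stage 2: N_ring = 32 + 2·20 = 72
Stage 2: 32(ω_s−ω_c) = −72(ω_r−ω_c),  ω_s=0, ω_r=1
Stage 2: 32(0−ω_c) = −72(1−ω_c)  ⇒  104ω_c = 72  ⇒  ω_c = 9/13
  ⇒ ω_c²/ω_r² = 9/13
Coupling ω_r² = ω_c¹ ⇒ overall = 8/39 × 9/13 = 24/169

24/169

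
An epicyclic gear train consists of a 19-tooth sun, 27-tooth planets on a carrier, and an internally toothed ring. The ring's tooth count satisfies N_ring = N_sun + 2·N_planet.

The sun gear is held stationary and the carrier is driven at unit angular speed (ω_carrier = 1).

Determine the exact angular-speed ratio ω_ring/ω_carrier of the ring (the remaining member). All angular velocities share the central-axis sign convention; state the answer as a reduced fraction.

92/73

N_ring = 19 + 2·27 = 73
19(ω_s−ω_c) = −73(ω_r−ω_c),  ω_s=0, ω_c=1
ω_r = 1 − (19/73)(0−1) = 92/73
ω_r/ω_c = 92/73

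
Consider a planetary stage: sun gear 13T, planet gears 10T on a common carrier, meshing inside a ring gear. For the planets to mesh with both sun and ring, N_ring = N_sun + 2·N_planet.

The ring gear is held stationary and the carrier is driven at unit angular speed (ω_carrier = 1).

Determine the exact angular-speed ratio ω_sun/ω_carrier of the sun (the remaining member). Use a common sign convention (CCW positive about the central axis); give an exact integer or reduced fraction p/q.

46/13

N_ring = 13 + 2·10 = 33
13(ω_s−ω_c) = −33(ω_r−ω_c),  ω_r=0, ω_c=1
ω_s = 1 − (33/13)(0−1) = 46/13
ω_s/ω_c = 46/13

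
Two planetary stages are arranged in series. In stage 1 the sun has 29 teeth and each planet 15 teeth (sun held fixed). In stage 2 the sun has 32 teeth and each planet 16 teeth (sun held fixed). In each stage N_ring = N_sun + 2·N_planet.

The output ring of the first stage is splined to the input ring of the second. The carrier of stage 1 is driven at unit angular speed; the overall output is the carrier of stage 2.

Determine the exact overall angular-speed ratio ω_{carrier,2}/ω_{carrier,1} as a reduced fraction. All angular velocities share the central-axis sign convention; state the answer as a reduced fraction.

176/177

Stage 1: N_ring = 29 + 2·15 = 59
Stage 1: 29(ω_s−ω_c) = −59(ω_r−ω_c),  ω_s=0, ω_c=1
Stage 1: ω_r = 1 − (29/59)(0−1) = 88/59
  ⇒ ω_r¹/ω_c¹ = 88/59
Stage 2: N_ring = 32 + 2·16 = 64
Stage 2: 32(ω_s−ω_c) = −64(ω_r−ω_c),  ω_s=0, ω_r=1
Stage 2: 32(0−ω_c) = −64(1−ω_c)  ⇒  96ω_c = 64  ⇒  ω_c = 2/3
  ⇒ ω_c²/ω_r² = 2/3
Coupling ω_r² = ω_r¹ ⇒ overall = 88/59 × 2/3 = 176/177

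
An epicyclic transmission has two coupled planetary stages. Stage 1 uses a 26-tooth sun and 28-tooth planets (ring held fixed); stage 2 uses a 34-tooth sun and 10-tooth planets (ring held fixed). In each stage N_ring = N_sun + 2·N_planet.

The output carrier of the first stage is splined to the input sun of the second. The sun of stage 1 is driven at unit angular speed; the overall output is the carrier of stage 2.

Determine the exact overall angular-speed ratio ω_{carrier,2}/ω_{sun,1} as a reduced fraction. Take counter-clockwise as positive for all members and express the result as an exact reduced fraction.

Stage 1: N_ring = 26 + 2·28 = 82
Stage 1: 26(ω_s−ω_c) = −82(ω_r−ω_c),  ω_r=0, ω_s=1
Stage 1: 26(1−ω_c) = −82(0−ω_c)  ⇒  108ω_c = 26  ⇒  ω_c = 13/54
  ⇒ ω_c¹/ω_s¹ = 13/54
Stage 2: N_ring = 34 + 2·10 = 54
Stage 2: 34(ω_s−ω_c) = −54(ω_r−ω_c),  ω_r=0, ω_s=1
Stage 2: 34(1−ω_c) = −54(0−ω_c)  ⇒  88ω_c = 34  ⇒  ω_c = 17/44
  ⇒ ω_c²/ω_s² = 17/44
Coupling ω_s² = ω_c¹ ⇒ overall = 13/54 × 17/44 = 221/2376

221/2376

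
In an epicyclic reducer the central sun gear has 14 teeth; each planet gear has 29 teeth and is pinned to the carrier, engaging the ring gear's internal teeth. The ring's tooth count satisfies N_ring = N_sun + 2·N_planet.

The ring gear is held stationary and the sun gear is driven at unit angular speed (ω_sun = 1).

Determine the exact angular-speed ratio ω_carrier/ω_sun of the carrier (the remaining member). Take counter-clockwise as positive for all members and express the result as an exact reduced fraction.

7/43

N_ring = 14 + 2·29 = 72
14(ω_s−ω_c) = −72(ω_r−ω_c),  ω_r=0, ω_s=1
14(1−ω_c) = −72(0−ω_c)  ⇒  86ω_c = 14  ⇒  ω_c = 7/43
ω_c/ω_s = 7/43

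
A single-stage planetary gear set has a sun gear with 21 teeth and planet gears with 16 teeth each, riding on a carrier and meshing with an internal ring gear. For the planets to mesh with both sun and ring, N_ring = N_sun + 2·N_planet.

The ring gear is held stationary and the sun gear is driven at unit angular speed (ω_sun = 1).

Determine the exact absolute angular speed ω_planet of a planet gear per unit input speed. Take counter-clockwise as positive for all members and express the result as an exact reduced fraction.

N_ring = 21 + 2·16 = 53
21(ω_s−ω_c) = −53(ω_r−ω_c),  ω_r=0, ω_s=1
21(1−ω_c) = −53(0−ω_c)  ⇒  74ω_c = 21  ⇒  ω_c = 21/74
sun–planet: 21·(1−21/74) = −16·(ω_p−ω_c)  ⇒  ω_p−ω_c = −(21/16)·(53/74) = -1113/1184
ω_p = 21/74 − 1113/1184 = -21/32

-21/32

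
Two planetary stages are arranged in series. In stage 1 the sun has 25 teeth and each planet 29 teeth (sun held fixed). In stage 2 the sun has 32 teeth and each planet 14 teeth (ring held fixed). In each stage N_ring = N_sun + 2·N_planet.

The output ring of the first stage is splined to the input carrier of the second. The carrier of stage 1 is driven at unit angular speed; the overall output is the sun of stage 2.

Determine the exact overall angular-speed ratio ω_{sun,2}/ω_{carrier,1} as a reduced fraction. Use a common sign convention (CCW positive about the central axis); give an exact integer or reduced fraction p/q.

621/166

Stage 1: N_ring = 25 + 2·29 = 83
Stage 1: 25(ω_s−ω_c) = −83(ω_r−ω_c),  ω_s=0, ω_c=1
Stage 1: ω_r = 1 − (25/83)(0−1) = 108/83
  ⇒ ω_r¹/ω_c¹ = 108/83
Stage 2: N_ring = 32 + 2·14 = 60
Stage 2: 32(ω_s−ω_c) = −60(ω_r−ω_c),  ω_r=0, ω_c=1
Stage 2: ω_s = 1 − (60/32)(0−1) = 23/8
  ⇒ ω_s²/ω_c² = 23/8
Coupling ω_c² = ω_r¹ ⇒ overall = 108/83 × 23/8 = 621/166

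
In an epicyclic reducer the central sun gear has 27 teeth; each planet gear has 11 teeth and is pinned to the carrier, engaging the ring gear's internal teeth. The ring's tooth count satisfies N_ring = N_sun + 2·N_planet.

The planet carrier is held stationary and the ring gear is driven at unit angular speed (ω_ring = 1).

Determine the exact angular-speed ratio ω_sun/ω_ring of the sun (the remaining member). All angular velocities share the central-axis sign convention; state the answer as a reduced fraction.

-49/27

N_ring = 27 + 2·11 = 49
27(ω_s−ω_c) = −49(ω_r−ω_c),  ω_c=0, ω_r=1
ω_s = 0 − (49/27)(1−0) = -49/27
ω_s/ω_r = -49/27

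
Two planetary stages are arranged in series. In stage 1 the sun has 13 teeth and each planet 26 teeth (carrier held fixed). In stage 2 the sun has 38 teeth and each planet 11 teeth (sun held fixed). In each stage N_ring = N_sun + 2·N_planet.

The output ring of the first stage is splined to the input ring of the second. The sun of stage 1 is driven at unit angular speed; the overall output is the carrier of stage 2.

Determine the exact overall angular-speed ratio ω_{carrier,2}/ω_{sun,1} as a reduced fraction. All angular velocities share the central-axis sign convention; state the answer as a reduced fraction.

Stage 1: N_ring = 13 + 2·26 = 65
Stage 1: 13(ω_s−ω_c) = −65(ω_r−ω_c),  ω_c=0, ω_s=1
Stage 1: ω_r = 0 − (13/65)(1−0) = -1/5
  ⇒ ω_r¹/ω_s¹ = -1/5
Stage 2: N_ring = 38 + 2·11 = 60
Stage 2: 38(ω_s−ω_c) = −60(ω_r−ω_c),  ω_s=0, ω_r=1
Stage 2: 38(0−ω_c) = −60(1−ω_c)  ⇒  98ω_c = 60  ⇒  ω_c = 30/49
  ⇒ ω_c²/ω_r² = 30/49
Coupling ω_r² = ω_r¹ ⇒ overall = -1/5 × 30/49 = -6/49

-6/49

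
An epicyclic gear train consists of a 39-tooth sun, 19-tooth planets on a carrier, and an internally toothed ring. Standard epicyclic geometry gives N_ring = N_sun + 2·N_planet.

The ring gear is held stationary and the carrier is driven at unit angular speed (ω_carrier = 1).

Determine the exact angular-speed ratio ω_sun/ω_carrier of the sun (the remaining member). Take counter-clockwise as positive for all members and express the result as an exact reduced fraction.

N_ring = 39 + 2·19 = 77
39(ω_s−ω_c) = −77(ω_r−ω_c),  ω_r=0, ω_c=1
ω_s = 1 − (77/39)(0−1) = 116/39
ω_s/ω_c = 116/39

116/39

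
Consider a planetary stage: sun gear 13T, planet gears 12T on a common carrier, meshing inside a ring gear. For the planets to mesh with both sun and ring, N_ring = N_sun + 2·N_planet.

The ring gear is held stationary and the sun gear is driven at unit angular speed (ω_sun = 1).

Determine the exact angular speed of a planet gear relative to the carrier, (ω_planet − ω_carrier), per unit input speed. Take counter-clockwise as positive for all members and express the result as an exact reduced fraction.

N_ring = 13 + 2·12 = 37
13(ω_s−ω_c) = −37(ω_r−ω_c),  ω_r=0, ω_s=1
13(1−ω_c) = −37(0−ω_c)  ⇒  50ω_c = 13  ⇒  ω_c = 13/50
sun–planet: 13·(1−13/50) = −12·(ω_p−ω_c)  ⇒  ω_p−ω_c = −(13/12)·(37/50) = -481/600

-481/600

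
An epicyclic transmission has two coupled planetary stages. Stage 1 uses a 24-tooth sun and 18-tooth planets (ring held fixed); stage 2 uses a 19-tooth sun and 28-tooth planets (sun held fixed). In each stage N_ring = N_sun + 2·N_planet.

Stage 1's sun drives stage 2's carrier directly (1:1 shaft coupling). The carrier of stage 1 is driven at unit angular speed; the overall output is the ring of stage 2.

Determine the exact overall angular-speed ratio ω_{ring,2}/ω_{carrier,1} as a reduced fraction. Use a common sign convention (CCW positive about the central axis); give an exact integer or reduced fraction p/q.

329/75

Stage 1: N_ring = 24 + 2·18 = 60
Stage 1: 24(ω_s−ω_c) = −60(ω_r−ω_c),  ω_r=0, ω_c=1
Stage 1: ω_s = 1 − (60/24)(0−1) = 7/2
  ⇒ ω_s¹/ω_c¹ = 7/2
Stage 2: N_ring = 19 + 2·28 = 75
Stage 2: 19(ω_s−ω_c) = −75(ω_r−ω_c),  ω_s=0, ω_c=1
Stage 2: ω_r = 1 − (19/75)(0−1) = 94/75
  ⇒ ω_r²/ω_c² = 94/75
Coupling ω_c² = ω_s¹ ⇒ overall = 7/2 × 94/75 = 329/75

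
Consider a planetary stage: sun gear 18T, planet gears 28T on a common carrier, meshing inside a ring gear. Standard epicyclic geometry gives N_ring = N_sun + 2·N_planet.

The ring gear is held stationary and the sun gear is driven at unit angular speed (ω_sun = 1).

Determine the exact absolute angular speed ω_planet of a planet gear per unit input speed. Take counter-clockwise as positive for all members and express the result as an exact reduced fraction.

N_ring = 18 + 2·28 = 74
18(ω_s−ω_c) = −74(ω_r−ω_c),  ω_r=0, ω_s=1
18(1−ω_c) = −74(0−ω_c)  ⇒  92ω_c = 18  ⇒  ω_c = 9/46
sun–planet: 18·(1−9/46) = −28·(ω_p−ω_c)  ⇒  ω_p−ω_c = −(18/28)·(37/46) = -333/644
ω_p = 9/46 − 333/644 = -9/28

-9/28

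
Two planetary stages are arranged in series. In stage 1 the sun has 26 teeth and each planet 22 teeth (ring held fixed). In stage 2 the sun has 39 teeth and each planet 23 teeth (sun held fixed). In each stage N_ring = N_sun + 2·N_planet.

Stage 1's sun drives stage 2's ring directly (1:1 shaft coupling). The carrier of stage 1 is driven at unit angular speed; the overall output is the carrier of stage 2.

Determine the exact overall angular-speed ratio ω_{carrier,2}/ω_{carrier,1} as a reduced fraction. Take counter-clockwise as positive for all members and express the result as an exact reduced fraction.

Stage 1: N_ring = 26 + 2·22 = 70
Stage 1: 26(ω_s−ω_c) = −70(ω_r−ω_c),  ω_r=0, ω_c=1
Stage 1: ω_s = 1 − (70/26)(0−1) = 48/13
  ⇒ ω_s¹/ω_c¹ = 48/13
Stage 2: N_ring = 39 + 2·23 = 85
Stage 2: 39(ω_s−ω_c) = −85(ω_r−ω_c),  ω_s=0, ω_r=1
Stage 2: 39(0−ω_c) = −85(1−ω_c)  ⇒  124ω_c = 85  ⇒  ω_c = 85/124
  ⇒ ω_c²/ω_r² = 85/124
Coupling ω_r² = ω_s¹ ⇒ overall = 48/13 × 85/124 = 1020/403

1020/403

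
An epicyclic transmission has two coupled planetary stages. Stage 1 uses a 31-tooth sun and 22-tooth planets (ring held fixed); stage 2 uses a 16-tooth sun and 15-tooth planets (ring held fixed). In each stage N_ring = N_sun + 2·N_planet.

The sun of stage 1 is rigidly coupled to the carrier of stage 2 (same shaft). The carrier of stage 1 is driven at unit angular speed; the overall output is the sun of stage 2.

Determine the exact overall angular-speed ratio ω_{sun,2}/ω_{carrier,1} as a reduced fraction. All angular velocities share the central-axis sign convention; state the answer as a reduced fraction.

53/4

Stage 1: N_ring = 31 + 2·22 = 75
Stage 1: 31(ω_s−ω_c) = −75(ω_r−ω_c),  ω_r=0, ω_c=1
Stage 1: ω_s = 1 − (75/31)(0−1) = 106/31
  ⇒ ω_s¹/ω_c¹ = 106/31
Stage 2: N_ring = 16 + 2·15 = 46
Stage 2: 16(ω_s−ω_c) = −46(ω_r−ω_c),  ω_r=0, ω_c=1
Stage 2: ω_s = 1 − (46/16)(0−1) = 31/8
  ⇒ ω_s²/ω_c² = 31/8
Coupling ω_c² = ω_s¹ ⇒ overall = 106/31 × 31/8 = 53/4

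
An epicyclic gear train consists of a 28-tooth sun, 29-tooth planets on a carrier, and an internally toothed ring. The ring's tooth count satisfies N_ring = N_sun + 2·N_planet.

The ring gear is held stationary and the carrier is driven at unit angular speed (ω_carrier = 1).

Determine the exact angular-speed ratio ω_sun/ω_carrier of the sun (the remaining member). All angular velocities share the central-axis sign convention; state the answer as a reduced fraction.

N_ring = 28 + 2·29 = 86
28(ω_s−ω_c) = −86(ω_r−ω_c),  ω_r=0, ω_c=1
ω_s = 1 − (86/28)(0−1) = 57/14
ω_s/ω_c = 57/14

57/14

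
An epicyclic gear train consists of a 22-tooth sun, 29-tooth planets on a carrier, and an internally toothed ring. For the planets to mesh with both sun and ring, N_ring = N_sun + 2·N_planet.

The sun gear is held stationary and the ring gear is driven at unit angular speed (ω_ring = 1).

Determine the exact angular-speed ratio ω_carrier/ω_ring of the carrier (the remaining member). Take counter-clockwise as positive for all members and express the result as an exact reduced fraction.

N_ring = 22 + 2·29 = 80
22(ω_s−ω_c) = −80(ω_r−ω_c),  ω_s=0, ω_r=1
22(0−ω_c) = −80(1−ω_c)  ⇒  102ω_c = 80  ⇒  ω_c = 40/51
ω_c/ω_r = 40/51

40/51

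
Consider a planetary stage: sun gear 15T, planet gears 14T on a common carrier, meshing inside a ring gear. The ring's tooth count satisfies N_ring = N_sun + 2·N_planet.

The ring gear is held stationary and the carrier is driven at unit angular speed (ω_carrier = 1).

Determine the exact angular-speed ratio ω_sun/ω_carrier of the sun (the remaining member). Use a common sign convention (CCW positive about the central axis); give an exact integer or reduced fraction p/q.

58/15

N_ring = 15 + 2·14 = 43
15(ω_s−ω_c) = −43(ω_r−ω_c),  ω_r=0, ω_c=1
ω_s = 1 − (43/15)(0−1) = 58/15
ω_s/ω_c = 58/15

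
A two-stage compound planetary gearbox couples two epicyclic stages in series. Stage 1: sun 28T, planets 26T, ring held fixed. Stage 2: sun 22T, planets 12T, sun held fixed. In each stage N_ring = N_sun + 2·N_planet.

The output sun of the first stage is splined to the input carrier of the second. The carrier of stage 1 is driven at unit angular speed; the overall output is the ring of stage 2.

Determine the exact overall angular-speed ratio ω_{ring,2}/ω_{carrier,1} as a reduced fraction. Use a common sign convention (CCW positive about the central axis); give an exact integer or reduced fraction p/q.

Stage 1: N_ring = 28 + 2·26 = 80
Stage 1: 28(ω_s−ω_c) = −80(ω_r−ω_c),  ω_r=0, ω_c=1
Stage 1: ω_s = 1 − (80/28)(0−1) = 27/7
  ⇒ ω_s¹/ω_c¹ = 27/7
Stage 2: N_ring = 22 + 2·12 = 46
Stage 2: 22(ω_s−ω_c) = −46(ω_r−ω_c),  ω_s=0, ω_c=1
Stage 2: ω_r = 1 − (22/46)(0−1) = 34/23
  ⇒ ω_r²/ω_c² = 34/23
Coupling ω_c² = ω_s¹ ⇒ overall = 27/7 × 34/23 = 918/161

918/161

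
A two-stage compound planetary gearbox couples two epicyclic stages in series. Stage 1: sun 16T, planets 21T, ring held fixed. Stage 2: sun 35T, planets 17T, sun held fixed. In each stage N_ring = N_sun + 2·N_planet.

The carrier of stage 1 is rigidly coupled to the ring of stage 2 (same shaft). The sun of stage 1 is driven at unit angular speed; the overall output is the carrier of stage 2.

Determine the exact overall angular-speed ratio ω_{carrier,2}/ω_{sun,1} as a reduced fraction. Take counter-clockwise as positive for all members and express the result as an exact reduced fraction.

69/481

Stage 1: N_ring = 16 + 2·21 = 58
Stage 1: 16(ω_s−ω_c) = −58(ω_r−ω_c),  ω_r=0, ω_s=1
Stage 1: 16(1−ω_c) = −58(0−ω_c)  ⇒  74ω_c = 16  ⇒  ω_c = 8/37
  ⇒ ω_c¹/ω_s¹ = 8/37
Stage 2: N_ring = 35 + 2·17 = 69
Stage 2: 35(ω_s−ω_c) = −69(ω_r−ω_c),  ω_s=0, ω_r=1
Stage 2: 35(0−ω_c) = −69(1−ω_c)  ⇒  104ω_c = 69  ⇒  ω_c = 69/104
  ⇒ ω_c²/ω_r² = 69/104
Coupling ω_r² = ω_c¹ ⇒ overall = 8/37 × 69/104 = 69/481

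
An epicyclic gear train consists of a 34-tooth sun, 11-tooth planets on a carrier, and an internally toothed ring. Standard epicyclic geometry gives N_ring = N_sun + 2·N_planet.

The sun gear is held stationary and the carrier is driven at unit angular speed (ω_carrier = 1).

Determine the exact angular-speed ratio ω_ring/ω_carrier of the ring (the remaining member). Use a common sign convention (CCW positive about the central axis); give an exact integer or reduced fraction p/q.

45/28

N_ring = 34 + 2·11 = 56
34(ω_s−ω_c) = −56(ω_r−ω_c),  ω_s=0, ω_c=1
ω_r = 1 − (34/56)(0−1) = 45/28
ω_r/ω_c = 45/28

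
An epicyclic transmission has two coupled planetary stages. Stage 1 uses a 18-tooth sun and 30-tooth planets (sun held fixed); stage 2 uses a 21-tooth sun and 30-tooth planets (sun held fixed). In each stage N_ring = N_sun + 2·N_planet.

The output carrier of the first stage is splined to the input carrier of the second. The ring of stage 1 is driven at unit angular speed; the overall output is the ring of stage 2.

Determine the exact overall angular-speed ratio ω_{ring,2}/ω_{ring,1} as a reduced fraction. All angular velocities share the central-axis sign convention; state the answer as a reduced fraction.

221/216

Stage 1: N_ring = 18 + 2·30 = 78
Stage 1: 18(ω_s−ω_c) = −78(ω_r−ω_c),  ω_s=0, ω_r=1
Stage 1: 18(0−ω_c) = −78(1−ω_c)  ⇒  96ω_c = 78  ⇒  ω_c = 13/16
  ⇒ ω_c¹/ω_r¹ = 13/16
Stage 2: N_ring = 21 + 2·30 = 81
Stage 2: 21(ω_s−ω_c) = −81(ω_r−ω_c),  ω_s=0, ω_c=1
Stage 2: ω_r = 1 − (21/81)(0−1) = 34/27
  ⇒ ω_r²/ω_c² = 34/27
Coupling ω_c² = ω_c¹ ⇒ overall = 13/16 × 34/27 = 221/216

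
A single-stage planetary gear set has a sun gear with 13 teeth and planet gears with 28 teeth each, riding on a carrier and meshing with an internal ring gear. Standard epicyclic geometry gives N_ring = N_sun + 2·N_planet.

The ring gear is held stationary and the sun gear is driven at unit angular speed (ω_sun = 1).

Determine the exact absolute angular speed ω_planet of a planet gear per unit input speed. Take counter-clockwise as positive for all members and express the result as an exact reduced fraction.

N_ring = 13 + 2·28 = 69
13(ω_s−ω_c) = −69(ω_r−ω_c),  ω_r=0, ω_s=1
13(1−ω_c) = −69(0−ω_c)  ⇒  82ω_c = 13  ⇒  ω_c = 13/82
sun–planet: 13·(1−13/82) = −28·(ω_p−ω_c)  ⇒  ω_p−ω_c = −(13/28)·(69/82) = -897/2296
ω_p = 13/82 − 897/2296 = -13/56

-13/56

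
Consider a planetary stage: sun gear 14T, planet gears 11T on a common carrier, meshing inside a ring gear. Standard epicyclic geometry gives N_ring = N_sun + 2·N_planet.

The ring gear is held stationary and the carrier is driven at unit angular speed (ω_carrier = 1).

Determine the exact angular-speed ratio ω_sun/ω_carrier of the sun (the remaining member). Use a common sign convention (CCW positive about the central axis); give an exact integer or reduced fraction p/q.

25/7

N_ring = 14 + 2·11 = 36
14(ω_s−ω_c) = −36(ω_r−ω_c),  ω_r=0, ω_c=1
ω_s = 1 − (36/14)(0−1) = 25/7
ω_s/ω_c = 25/7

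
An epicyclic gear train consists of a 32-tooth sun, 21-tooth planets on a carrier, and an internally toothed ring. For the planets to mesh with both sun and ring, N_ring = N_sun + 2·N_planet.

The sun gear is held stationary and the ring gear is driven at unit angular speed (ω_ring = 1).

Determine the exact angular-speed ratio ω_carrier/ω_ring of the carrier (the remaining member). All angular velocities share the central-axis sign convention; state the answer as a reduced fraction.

37/53

N_ring = 32 + 2·21 = 74
32(ω_s−ω_c) = −74(ω_r−ω_c),  ω_s=0, ω_r=1
32(0−ω_c) = −74(1−ω_c)  ⇒  106ω_c = 74  ⇒  ω_c = 37/53
ω_c/ω_r = 37/53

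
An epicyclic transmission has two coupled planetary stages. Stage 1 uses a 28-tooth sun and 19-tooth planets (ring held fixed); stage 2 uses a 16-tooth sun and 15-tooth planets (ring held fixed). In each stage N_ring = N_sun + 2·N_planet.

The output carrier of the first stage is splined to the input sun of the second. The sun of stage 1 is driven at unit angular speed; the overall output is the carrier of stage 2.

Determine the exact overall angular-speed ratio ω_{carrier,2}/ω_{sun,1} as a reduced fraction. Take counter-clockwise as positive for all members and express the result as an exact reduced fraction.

112/1457

Stage 1: N_ring = 28 + 2·19 = 66
Stage 1: 28(ω_s−ω_c) = −66(ω_r−ω_c),  ω_r=0, ω_s=1
Stage 1: 28(1−ω_c) = −66(0−ω_c)  ⇒  94ω_c = 28  ⇒  ω_c = 14/47
  ⇒ ω_c¹/ω_s¹ = 14/47
Stage 2: N_ring = 16 + 2·15 = 46
Stage 2: 16(ω_s−ω_c) = −46(ω_r−ω_c),  ω_r=0, ω_s=1
Stage 2: 16(1−ω_c) = −46(0−ω_c)  ⇒  62ω_c = 16  ⇒  ω_c = 8/31
  ⇒ ω_c²/ω_s² = 8/31
Coupling ω_s² = ω_c¹ ⇒ overall = 14/47 × 8/31 = 112/1457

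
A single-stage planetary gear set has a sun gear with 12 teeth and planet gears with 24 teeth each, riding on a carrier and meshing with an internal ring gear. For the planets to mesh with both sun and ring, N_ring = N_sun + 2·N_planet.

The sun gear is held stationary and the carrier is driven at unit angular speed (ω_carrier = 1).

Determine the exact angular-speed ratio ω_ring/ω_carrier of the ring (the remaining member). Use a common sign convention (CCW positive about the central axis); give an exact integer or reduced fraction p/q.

6/5

N_ring = 12 + 2·24 = 60
12(ω_s−ω_c) = −60(ω_r−ω_c),  ω_s=0, ω_c=1
ω_r = 1 − (12/60)(0−1) = 6/5
ω_r/ω_c = 6/5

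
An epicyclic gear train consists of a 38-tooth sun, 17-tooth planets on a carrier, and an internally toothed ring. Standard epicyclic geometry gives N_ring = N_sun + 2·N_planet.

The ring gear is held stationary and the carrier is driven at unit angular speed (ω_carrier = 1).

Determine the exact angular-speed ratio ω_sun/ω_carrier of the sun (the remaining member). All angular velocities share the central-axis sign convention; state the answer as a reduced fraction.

N_ring = 38 + 2·17 = 72
38(ω_s−ω_c) = −72(ω_r−ω_c),  ω_r=0, ω_c=1
ω_s = 1 − (72/38)(0−1) = 55/19
ω_s/ω_c = 55/19

55/19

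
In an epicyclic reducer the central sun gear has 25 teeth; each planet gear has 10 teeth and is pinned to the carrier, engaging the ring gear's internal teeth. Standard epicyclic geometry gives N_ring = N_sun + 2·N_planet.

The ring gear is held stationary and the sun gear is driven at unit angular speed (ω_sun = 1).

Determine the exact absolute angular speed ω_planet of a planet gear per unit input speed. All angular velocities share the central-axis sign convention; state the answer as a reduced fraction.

-5/4

N_ring = 25 + 2·10 = 45
25(ω_s−ω_c) = −45(ω_r−ω_c),  ω_r=0, ω_s=1
25(1−ω_c) = −45(0−ω_c)  ⇒  70ω_c = 25  ⇒  ω_c = 5/14
sun–planet: 25·(1−5/14) = −10·(ω_p−ω_c)  ⇒  ω_p−ω_c = −(25/10)·(9/14) = -45/28
ω_p = 5/14 − 45/28 = -5/4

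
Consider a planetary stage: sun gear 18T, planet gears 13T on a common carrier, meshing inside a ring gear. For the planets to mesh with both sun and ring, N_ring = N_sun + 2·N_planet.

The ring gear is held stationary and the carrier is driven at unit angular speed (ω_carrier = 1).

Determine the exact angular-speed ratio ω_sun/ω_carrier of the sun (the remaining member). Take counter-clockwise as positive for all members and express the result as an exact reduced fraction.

N_ring = 18 + 2·13 = 44
18(ω_s−ω_c) = −44(ω_r−ω_c),  ω_r=0, ω_c=1
ω_s = 1 − (44/18)(0−1) = 31/9
ω_s/ω_c = 31/9

31/9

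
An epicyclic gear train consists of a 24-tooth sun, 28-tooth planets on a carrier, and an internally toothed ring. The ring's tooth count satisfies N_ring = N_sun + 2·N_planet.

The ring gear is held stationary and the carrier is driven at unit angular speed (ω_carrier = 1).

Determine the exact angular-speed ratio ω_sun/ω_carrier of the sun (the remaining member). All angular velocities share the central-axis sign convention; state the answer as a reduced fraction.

13/3

N_ring = 24 + 2·28 = 80
24(ω_s−ω_c) = −80(ω_r−ω_c),  ω_r=0, ω_c=1
ω_s = 1 − (80/24)(0−1) = 13/3
ω_s/ω_c = 13/3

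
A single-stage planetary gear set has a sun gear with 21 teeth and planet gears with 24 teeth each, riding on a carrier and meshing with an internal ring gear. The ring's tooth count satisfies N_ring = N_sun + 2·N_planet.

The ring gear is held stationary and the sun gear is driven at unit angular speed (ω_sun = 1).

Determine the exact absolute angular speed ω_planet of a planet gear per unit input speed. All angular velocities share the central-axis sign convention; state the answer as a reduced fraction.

-7/16

N_ring = 21 + 2·24 = 69
21(ω_s−ω_c) = −69(ω_r−ω_c),  ω_r=0, ω_s=1
21(1−ω_c) = −69(0−ω_c)  ⇒  90ω_c = 21  ⇒  ω_c = 7/30
sun–planet: 21·(1−7/30) = −24·(ω_p−ω_c)  ⇒  ω_p−ω_c = −(21/24)·(23/30) = -161/240
ω_p = 7/30 − 161/240 = -7/16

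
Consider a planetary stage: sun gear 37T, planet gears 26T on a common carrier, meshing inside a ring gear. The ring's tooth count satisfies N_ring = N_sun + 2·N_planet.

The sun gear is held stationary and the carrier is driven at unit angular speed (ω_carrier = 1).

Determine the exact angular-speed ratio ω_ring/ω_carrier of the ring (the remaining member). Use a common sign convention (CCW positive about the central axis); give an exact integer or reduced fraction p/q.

126/89

N_ring = 37 + 2·26 = 89
37(ω_s−ω_c) = −89(ω_r−ω_c),  ω_s=0, ω_c=1
ω_r = 1 − (37/89)(0−1) = 126/89
ω_r/ω_c = 126/89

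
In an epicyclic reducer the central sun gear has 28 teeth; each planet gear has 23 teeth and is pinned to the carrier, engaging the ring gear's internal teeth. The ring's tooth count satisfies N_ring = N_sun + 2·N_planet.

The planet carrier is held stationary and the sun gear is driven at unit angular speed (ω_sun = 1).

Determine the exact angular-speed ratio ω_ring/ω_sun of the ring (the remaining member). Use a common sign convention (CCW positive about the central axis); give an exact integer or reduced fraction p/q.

-14/37

N_ring = 28 + 2·23 = 74
28(ω_s−ω_c) = −74(ω_r−ω_c),  ω_c=0, ω_s=1
ω_r = 0 − (28/74)(1−0) = -14/37
ω_r/ω_s = -14/37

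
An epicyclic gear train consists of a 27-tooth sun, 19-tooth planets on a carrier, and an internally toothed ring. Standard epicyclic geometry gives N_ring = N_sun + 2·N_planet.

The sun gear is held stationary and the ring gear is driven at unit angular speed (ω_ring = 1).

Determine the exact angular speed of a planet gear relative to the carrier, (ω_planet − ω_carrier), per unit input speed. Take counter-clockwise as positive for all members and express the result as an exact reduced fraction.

N_ring = 27 + 2·19 = 65
27(ω_s−ω_c) = −65(ω_r−ω_c),  ω_s=0, ω_r=1
27(0−ω_c) = −65(1−ω_c)  ⇒  92ω_c = 65  ⇒  ω_c = 65/92
sun–planet: 27·(0−65/92) = −19·(ω_p−ω_c)  ⇒  ω_p−ω_c = −(27/19)·(-65/92) = 1755/1748

1755/1748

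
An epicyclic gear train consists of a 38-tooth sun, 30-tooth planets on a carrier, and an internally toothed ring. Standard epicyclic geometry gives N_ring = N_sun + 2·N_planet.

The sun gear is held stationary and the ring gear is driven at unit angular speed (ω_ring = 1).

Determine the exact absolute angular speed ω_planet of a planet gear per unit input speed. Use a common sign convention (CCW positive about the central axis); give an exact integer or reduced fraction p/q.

N_ring = 38 + 2·30 = 98
38(ω_s−ω_c) = −98(ω_r−ω_c),  ω_s=0, ω_r=1
38(0−ω_c) = −98(1−ω_c)  ⇒  136ω_c = 98  ⇒  ω_c = 49/68
sun–planet: 38·(0−49/68) = −30·(ω_p−ω_c)  ⇒  ω_p−ω_c = −(38/30)·(-49/68) = 931/1020
ω_p = 49/68 + 931/1020 = 49/30

49/30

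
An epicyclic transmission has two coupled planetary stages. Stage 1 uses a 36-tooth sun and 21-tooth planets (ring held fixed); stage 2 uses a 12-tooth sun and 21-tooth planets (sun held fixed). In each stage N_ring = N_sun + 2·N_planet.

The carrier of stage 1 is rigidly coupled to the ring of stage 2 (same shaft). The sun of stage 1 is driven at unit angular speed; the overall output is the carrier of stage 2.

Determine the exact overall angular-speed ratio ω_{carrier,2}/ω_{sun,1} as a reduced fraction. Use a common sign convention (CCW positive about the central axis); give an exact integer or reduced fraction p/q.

54/209

Stage 1: N_ring = 36 + 2·21 = 78
Stage 1: 36(ω_s−ω_c) = −78(ω_r−ω_c),  ω_r=0, ω_s=1
Stage 1: 36(1−ω_c) = −78(0−ω_c)  ⇒  114ω_c = 36  ⇒  ω_c = 6/19
  ⇒ ω_c¹/ω_s¹ = 6/19
Stage 2: N_ring = 12 + 2·21 = 54
Stage 2: 12(ω_s−ω_c) = −54(ω_r−ω_c),  ω_s=0, ω_r=1
Stage 2: 12(0−ω_c) = −54(1−ω_c)  ⇒  66ω_c = 54  ⇒  ω_c = 9/11
  ⇒ ω_c²/ω_r² = 9/11
Coupling ω_r² = ω_c¹ ⇒ overall = 6/19 × 9/11 = 54/209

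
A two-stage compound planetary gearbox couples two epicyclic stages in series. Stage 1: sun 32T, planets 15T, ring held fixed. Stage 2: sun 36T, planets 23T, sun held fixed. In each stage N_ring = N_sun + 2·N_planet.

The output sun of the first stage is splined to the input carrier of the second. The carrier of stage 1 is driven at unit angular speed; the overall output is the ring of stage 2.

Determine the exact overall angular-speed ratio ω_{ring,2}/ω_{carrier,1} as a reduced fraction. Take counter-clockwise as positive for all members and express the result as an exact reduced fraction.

2773/656

Stage 1: N_ring = 32 + 2·15 = 62
Stage 1: 32(ω_s−ω_c) = −62(ω_r−ω_c),  ω_r=0, ω_c=1
Stage 1: ω_s = 1 − (62/32)(0−1) = 47/16
  ⇒ ω_s¹/ω_c¹ = 47/16
Stage 2: N_ring = 36 + 2·23 = 82
Stage 2: 36(ω_s−ω_c) = −82(ω_r−ω_c),  ω_s=0, ω_c=1
Stage 2: ω_r = 1 − (36/82)(0−1) = 59/41
  ⇒ ω_r²/ω_c² = 59/41
Coupling ω_c² = ω_s¹ ⇒ overall = 47/16 × 59/41 = 2773/656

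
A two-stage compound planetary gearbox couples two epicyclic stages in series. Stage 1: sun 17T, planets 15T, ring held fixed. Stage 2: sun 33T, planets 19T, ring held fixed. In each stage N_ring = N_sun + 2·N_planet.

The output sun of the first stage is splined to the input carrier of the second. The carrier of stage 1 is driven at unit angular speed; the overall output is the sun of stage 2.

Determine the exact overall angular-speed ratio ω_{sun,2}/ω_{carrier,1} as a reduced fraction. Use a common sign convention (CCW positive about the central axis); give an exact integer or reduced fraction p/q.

Stage 1: N_ring = 17 + 2·15 = 47
Stage 1: 17(ω_s−ω_c) = −47(ω_r−ω_c),  ω_r=0, ω_c=1
Stage 1: ω_s = 1 − (47/17)(0−1) = 64/17
  ⇒ ω_s¹/ω_c¹ = 64/17
Stage 2: N_ring = 33 + 2·19 = 71
Stage 2: 33(ω_s−ω_c) = −71(ω_r−ω_c),  ω_r=0, ω_c=1
Stage 2: ω_s = 1 − (71/33)(0−1) = 104/33
  ⇒ ω_s²/ω_c² = 104/33
Coupling ω_c² = ω_s¹ ⇒ overall = 64/17 × 104/33 = 6656/561

6656/561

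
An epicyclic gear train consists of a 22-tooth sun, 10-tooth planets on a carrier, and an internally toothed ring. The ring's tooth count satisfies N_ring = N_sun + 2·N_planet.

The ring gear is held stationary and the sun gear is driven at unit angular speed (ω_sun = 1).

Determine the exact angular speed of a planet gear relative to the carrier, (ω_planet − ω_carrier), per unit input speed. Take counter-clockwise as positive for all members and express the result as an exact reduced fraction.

N_ring = 22 + 2·10 = 42
22(ω_s−ω_c) = −42(ω_r−ω_c),  ω_r=0, ω_s=1
22(1−ω_c) = −42(0−ω_c)  ⇒  64ω_c = 22  ⇒  ω_c = 11/32
sun–planet: 22·(1−11/32) = −10·(ω_p−ω_c)  ⇒  ω_p−ω_c = −(22/10)·(21/32) = -231/160

-231/160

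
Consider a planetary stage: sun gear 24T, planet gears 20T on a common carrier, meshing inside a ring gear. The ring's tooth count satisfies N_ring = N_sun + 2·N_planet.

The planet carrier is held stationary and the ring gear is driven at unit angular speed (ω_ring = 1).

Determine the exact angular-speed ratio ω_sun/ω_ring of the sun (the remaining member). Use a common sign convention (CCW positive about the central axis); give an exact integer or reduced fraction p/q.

-8/3

N_ring = 24 + 2·20 = 64
24(ω_s−ω_c) = −64(ω_r−ω_c),  ω_c=0, ω_r=1
ω_s = 0 − (64/24)(1−0) = -8/3
ω_s/ω_r = -8/3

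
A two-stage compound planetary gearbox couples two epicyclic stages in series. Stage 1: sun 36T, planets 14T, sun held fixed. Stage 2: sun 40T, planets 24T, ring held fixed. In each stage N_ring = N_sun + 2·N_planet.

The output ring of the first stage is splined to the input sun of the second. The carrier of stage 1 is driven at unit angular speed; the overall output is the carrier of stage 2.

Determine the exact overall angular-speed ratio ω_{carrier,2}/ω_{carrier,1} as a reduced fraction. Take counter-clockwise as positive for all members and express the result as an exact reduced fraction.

Stage 1: N_ring = 36 + 2·14 = 64
Stage 1: 36(ω_s−ω_c) = −64(ω_r−ω_c),  ω_s=0, ω_c=1
Stage 1: ω_r = 1 − (36/64)(0−1) = 25/16
  ⇒ ω_r¹/ω_c¹ = 25/16
Stage 2: N_ring = 40 + 2·24 = 88
Stage 2: 40(ω_s−ω_c) = −88(ω_r−ω_c),  ω_r=0, ω_s=1
Stage 2: 40(1−ω_c) = −88(0−ω_c)  ⇒  128ω_c = 40  ⇒  ω_c = 5/16
  ⇒ ω_c²/ω_s² = 5/16
Coupling ω_s² = ω_r¹ ⇒ overall = 25/16 × 5/16 = 125/256

125/256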